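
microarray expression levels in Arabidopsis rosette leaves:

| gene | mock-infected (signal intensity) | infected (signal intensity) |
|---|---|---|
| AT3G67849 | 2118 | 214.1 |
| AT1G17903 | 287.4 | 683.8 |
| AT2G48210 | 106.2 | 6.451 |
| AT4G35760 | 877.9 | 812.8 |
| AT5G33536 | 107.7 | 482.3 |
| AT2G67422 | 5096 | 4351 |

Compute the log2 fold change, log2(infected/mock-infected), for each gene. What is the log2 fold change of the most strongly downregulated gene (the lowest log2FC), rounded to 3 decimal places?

-4.041

log2(214.1/2118) = -3.306  (AT3G67849)
log2(683.8/287.4) = 1.251  (AT1G17903)
log2(6.451/106.2) = -4.041  (AT2G48210)
log2(812.8/877.9) = -0.111  (AT4G35760)
log2(482.3/107.7) = 2.163  (AT5G33536)
log2(4351/5096) = -0.228  (AT2G67422)
AT2G48210 is most strongly downregulated.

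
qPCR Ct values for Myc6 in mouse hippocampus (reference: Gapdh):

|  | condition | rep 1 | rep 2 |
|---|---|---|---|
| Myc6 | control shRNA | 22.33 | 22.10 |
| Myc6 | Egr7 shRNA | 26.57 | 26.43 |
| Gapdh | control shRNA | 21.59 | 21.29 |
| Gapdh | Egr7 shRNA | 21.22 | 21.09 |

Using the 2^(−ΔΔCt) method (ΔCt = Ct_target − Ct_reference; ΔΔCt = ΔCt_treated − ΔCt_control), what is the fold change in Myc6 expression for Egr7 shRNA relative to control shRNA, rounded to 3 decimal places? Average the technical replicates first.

Mean Ct: Myc6 control shRNA 22.215; Myc6 Egr7 shRNA 26.500; Gapdh control shRNA 21.440; Gapdh Egr7 shRNA 21.155
ΔCt(control shRNA) = 22.215 − 21.440 = 0.775
ΔCt(Egr7 shRNA) = 26.500 − 21.155 = 5.345
ΔΔCt = 5.345 − 0.775 = 4.570
Fold change = 2^(−4.570) = 0.0421

0.042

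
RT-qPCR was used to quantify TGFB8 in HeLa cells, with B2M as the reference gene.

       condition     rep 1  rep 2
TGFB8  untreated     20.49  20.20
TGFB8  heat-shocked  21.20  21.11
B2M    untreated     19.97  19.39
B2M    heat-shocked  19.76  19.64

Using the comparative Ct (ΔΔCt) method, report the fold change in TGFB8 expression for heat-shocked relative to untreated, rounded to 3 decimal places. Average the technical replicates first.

Mean Ct: TGFB8 untreated 20.345; TGFB8 heat-shocked 21.155; B2M untreated 19.680; B2M heat-shocked 19.700
ΔCt(untreated) = 20.345 − 19.680 = 0.665
ΔCt(heat-shocked) = 21.155 − 19.700 = 1.455
ΔΔCt = 1.455 − 0.665 = 0.790
Fold change = 2^(−0.790) = 0.5783

0.578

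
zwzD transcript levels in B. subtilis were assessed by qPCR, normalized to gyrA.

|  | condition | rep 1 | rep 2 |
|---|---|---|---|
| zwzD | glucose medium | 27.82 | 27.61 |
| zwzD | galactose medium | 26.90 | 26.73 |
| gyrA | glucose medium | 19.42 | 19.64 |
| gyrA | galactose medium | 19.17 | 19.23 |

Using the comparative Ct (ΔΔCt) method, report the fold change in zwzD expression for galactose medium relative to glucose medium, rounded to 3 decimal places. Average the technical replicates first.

1.485

Mean Ct: zwzD glucose medium 27.715; zwzD galactose medium 26.815; gyrA glucose medium 19.530; gyrA galactose medium 19.200
ΔCt(glucose medium) = 27.715 − 19.530 = 8.185
ΔCt(galactose medium) = 26.815 − 19.200 = 7.615
ΔΔCt = 7.615 − 8.185 = -0.570
Fold change = 2^(−(-0.570)) = 2^0.570 = 1.4845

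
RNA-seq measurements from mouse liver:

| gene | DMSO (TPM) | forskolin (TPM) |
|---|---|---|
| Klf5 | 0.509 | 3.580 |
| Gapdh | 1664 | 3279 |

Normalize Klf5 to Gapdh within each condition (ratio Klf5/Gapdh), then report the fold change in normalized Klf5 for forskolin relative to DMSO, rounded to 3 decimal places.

Klf5/Gapdh (DMSO) = 0.509 / 1664 = 0.00030589
Klf5/Gapdh (forskolin) = 3.580 / 3279 = 0.0010918
Fold change = 0.0010918 / 0.00030589 = 3.5693

3.569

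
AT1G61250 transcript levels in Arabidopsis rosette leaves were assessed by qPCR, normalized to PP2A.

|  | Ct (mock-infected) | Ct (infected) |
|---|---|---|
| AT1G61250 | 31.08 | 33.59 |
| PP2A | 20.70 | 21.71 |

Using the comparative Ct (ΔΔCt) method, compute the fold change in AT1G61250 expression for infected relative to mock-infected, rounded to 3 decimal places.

ΔCt(mock-infected) = 31.080 − 20.700 = 10.380
ΔCt(infected) = 33.590 − 21.710 = 11.880
ΔΔCt = 11.880 − 10.380 = 1.500
Fold change = 2^(−1.500) = 0.3536

0.354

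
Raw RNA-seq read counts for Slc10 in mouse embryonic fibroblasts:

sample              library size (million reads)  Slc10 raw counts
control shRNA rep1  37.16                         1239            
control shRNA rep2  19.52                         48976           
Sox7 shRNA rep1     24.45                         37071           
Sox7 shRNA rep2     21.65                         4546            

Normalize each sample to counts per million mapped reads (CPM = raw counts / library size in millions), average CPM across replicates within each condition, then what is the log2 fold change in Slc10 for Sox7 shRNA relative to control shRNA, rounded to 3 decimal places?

CPM(control shRNA rep1) = 1239 / 37.16 = 33.3423
CPM(control shRNA rep2) = 48976 / 19.52 = 2509.0164
CPM(Sox7 shRNA rep1) = 37071 / 24.45 = 1516.1963
CPM(Sox7 shRNA rep2) = 4546 / 21.65 = 209.9769
mean CPM(control shRNA) = 1271.1793; mean CPM(Sox7 shRNA) = 863.0866
Fold change = 863.0866 / 1271.1793 = 0.67897
log2(0.67897) = -0.5586

-0.559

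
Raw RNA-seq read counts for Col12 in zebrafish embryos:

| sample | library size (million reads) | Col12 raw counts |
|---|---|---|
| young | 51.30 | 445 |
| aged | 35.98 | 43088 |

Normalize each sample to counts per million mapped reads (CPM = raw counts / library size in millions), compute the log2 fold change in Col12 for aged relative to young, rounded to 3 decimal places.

7.109

CPM(young) = 445 / 51.30 = 8.6745
CPM(aged) = 43088 / 35.98 = 1197.5542
Fold change = 1197.5542 / 8.6745 = 138.05512
log2(138.05512) = 7.1091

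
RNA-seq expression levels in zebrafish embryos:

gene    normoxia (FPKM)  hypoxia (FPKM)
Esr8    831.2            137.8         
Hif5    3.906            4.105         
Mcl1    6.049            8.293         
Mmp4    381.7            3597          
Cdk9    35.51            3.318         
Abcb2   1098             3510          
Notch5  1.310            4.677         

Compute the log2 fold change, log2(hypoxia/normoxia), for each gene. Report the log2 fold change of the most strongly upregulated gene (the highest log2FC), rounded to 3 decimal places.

log2(137.8/831.2) = -2.593  (Esr8)
log2(4.105/3.906) = 0.072  (Hif5)
log2(8.293/6.049) = 0.455  (Mcl1)
log2(3597/381.7) = 3.236  (Mmp4)
log2(3.318/35.51) = -3.420  (Cdk9)
log2(3510/1098) = 1.677  (Abcb2)
log2(4.677/1.310) = 1.836  (Notch5)
Mmp4 is most strongly upregulated.

3.236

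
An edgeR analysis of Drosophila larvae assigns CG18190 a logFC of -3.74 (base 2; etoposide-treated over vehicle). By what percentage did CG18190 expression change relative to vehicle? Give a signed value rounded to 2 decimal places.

Fold change = 2^(-3.74) = 0.0748
Percent change = (FC − 1) × 100% = (0.0748 − 1) × 100 = -92.52%

-92.52%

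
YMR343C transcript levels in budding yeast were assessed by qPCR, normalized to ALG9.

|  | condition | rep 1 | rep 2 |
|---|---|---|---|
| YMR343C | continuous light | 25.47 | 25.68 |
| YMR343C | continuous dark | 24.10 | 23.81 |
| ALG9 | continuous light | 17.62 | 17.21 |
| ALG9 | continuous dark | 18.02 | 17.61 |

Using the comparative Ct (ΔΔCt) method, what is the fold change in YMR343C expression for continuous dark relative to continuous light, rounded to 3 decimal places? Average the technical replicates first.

4.056

Mean Ct: YMR343C continuous light 25.575; YMR343C continuous dark 23.955; ALG9 continuous light 17.415; ALG9 continuous dark 17.815
ΔCt(continuous light) = 25.575 − 17.415 = 8.160
ΔCt(continuous dark) = 23.955 − 17.815 = 6.140
ΔΔCt = 6.140 − 8.160 = -2.020
Fold change = 2^(−(-2.020)) = 2^2.020 = 4.0558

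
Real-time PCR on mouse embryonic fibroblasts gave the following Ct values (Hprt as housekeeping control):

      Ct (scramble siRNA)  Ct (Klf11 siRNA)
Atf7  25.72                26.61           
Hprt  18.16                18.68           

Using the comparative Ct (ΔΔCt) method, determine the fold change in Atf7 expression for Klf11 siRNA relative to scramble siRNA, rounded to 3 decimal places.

ΔCt(scramble siRNA) = 25.720 − 18.160 = 7.560
ΔCt(Klf11 siRNA) = 26.610 − 18.680 = 7.930
ΔΔCt = 7.930 − 7.560 = 0.370
Fold change = 2^(−0.370) = 0.7738

0.774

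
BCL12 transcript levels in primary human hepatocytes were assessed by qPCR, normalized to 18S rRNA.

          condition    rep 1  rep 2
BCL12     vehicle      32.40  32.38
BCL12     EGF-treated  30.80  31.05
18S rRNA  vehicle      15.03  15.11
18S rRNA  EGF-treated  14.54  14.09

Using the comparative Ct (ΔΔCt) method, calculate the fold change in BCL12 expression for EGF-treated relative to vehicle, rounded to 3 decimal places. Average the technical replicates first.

Mean Ct: BCL12 vehicle 32.390; BCL12 EGF-treated 30.925; 18S rRNA vehicle 15.070; 18S rRNA EGF-treated 14.315
ΔCt(vehicle) = 32.390 − 15.070 = 17.320
ΔCt(EGF-treated) = 30.925 − 14.315 = 16.610
ΔΔCt = 16.610 − 17.320 = -0.710
Fold change = 2^(−(-0.710)) = 2^0.710 = 1.6358

1.636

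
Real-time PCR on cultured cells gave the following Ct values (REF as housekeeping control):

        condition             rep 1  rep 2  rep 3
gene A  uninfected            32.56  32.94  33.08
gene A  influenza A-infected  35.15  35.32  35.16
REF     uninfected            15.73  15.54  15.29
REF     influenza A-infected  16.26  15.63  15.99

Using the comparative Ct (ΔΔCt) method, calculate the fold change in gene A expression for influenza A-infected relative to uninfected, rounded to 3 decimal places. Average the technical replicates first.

Mean Ct: gene A uninfected 32.860; gene A influenza A-infected 35.210; REF uninfected 15.520; REF influenza A-infected 15.960
ΔCt(uninfected) = 32.860 − 15.520 = 17.340
ΔCt(influenza A-infected) = 35.210 − 15.960 = 19.250
ΔΔCt = 19.250 − 17.340 = 1.910
Fold change = 2^(−1.910) = 0.2661

0.266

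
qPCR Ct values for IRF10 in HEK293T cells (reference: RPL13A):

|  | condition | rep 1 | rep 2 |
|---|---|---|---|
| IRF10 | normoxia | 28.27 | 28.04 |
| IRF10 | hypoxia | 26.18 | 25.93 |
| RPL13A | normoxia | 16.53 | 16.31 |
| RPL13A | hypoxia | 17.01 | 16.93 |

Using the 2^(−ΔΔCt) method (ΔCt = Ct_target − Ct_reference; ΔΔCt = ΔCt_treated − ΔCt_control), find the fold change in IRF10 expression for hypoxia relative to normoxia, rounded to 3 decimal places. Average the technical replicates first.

Mean Ct: IRF10 normoxia 28.155; IRF10 hypoxia 26.055; RPL13A normoxia 16.420; RPL13A hypoxia 16.970
ΔCt(normoxia) = 28.155 − 16.420 = 11.735
ΔCt(hypoxia) = 26.055 − 16.970 = 9.085
ΔΔCt = 9.085 − 11.735 = -2.650
Fold change = 2^(−(-2.650)) = 2^2.650 = 6.2767

6.277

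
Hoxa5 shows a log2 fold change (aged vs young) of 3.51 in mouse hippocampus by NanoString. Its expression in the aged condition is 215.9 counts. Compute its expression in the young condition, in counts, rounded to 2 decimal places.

18.95

Fold change = 2^(3.51) = 11.3924
young expression = 215.9 / 11.3924 = 18.95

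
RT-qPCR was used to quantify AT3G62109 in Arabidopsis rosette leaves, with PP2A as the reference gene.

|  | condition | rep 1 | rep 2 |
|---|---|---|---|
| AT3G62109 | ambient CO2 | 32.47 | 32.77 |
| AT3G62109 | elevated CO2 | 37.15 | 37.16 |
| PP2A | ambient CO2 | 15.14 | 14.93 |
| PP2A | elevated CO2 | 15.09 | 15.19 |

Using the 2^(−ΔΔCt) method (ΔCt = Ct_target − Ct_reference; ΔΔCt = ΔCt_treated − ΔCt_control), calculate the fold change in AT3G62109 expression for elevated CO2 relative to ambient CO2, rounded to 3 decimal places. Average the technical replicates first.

0.046

Mean Ct: AT3G62109 ambient CO2 32.620; AT3G62109 elevated CO2 37.155; PP2A ambient CO2 15.035; PP2A elevated CO2 15.140
ΔCt(ambient CO2) = 32.620 − 15.035 = 17.585
ΔCt(elevated CO2) = 37.155 − 15.140 = 22.015
ΔΔCt = 22.015 − 17.585 = 4.430
Fold change = 2^(−4.430) = 0.0464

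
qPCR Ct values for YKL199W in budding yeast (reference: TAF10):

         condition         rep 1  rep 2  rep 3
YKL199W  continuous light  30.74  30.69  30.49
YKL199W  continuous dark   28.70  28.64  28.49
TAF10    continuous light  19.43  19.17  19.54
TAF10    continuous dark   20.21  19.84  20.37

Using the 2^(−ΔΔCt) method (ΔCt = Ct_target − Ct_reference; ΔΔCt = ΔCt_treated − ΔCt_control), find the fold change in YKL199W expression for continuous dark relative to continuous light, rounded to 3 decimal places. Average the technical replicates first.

6.916

Mean Ct: YKL199W continuous light 30.640; YKL199W continuous dark 28.610; TAF10 continuous light 19.380; TAF10 continuous dark 20.140
ΔCt(continuous light) = 30.640 − 19.380 = 11.260
ΔCt(continuous dark) = 28.610 − 20.140 = 8.470
ΔΔCt = 8.470 − 11.260 = -2.790
Fold change = 2^(−(-2.790)) = 2^2.790 = 6.9163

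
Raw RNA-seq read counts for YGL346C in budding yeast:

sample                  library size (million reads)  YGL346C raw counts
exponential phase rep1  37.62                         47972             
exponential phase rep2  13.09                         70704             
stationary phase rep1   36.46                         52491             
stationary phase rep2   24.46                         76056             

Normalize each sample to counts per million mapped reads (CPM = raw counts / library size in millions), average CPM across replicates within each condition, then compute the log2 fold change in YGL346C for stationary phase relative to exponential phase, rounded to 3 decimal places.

CPM(exponential phase rep1) = 47972 / 37.62 = 1275.1728
CPM(exponential phase rep2) = 70704 / 13.09 = 5401.3751
CPM(stationary phase rep1) = 52491 / 36.46 = 1439.6873
CPM(stationary phase rep2) = 76056 / 24.46 = 3109.4031
mean CPM(exponential phase) = 3338.2739; mean CPM(stationary phase) = 2274.5452
Fold change = 2274.5452 / 3338.2739 = 0.68135
log2(0.68135) = -0.5535

-0.554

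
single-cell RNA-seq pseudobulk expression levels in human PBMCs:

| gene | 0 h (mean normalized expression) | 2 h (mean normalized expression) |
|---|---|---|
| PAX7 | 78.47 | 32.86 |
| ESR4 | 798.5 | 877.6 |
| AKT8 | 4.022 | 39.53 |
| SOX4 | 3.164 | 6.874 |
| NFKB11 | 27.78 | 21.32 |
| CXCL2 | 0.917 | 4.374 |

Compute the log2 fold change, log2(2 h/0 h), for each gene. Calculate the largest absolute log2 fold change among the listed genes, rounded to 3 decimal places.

3.297

log2(32.86/78.47) = -1.256  (PAX7)
log2(877.6/798.5) = 0.136  (ESR4)
log2(39.53/4.022) = 3.297  (AKT8)
log2(6.874/3.164) = 1.119  (SOX4)
log2(21.32/27.78) = -0.382  (NFKB11)
log2(4.374/0.917) = 2.254  (CXCL2)
The largest magnitude belongs to AKT8.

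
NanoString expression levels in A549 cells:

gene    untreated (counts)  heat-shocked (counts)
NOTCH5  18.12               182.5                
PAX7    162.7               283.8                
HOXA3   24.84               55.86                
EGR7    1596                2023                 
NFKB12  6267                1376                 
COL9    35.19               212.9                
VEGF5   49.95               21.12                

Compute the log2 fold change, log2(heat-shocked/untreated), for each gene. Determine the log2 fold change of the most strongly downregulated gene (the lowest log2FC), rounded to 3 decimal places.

-2.187

log2(182.5/18.12) = 3.332  (NOTCH5)
log2(283.8/162.7) = 0.803  (PAX7)
log2(55.86/24.84) = 1.169  (HOXA3)
log2(2023/1596) = 0.342  (EGR7)
log2(1376/6267) = -2.187  (NFKB12)
log2(212.9/35.19) = 2.597  (COL9)
log2(21.12/49.95) = -1.242  (VEGF5)
NFKB12 is most strongly downregulated.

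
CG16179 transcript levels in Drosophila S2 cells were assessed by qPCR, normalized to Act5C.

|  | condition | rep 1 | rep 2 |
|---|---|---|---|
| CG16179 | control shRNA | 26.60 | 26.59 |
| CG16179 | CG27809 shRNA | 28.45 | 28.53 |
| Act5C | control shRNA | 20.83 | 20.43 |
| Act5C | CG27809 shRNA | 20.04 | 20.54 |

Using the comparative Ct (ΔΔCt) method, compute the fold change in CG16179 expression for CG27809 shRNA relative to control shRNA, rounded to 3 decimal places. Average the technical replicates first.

0.212

Mean Ct: CG16179 control shRNA 26.595; CG16179 CG27809 shRNA 28.490; Act5C control shRNA 20.630; Act5C CG27809 shRNA 20.290
ΔCt(control shRNA) = 26.595 − 20.630 = 5.965
ΔCt(CG27809 shRNA) = 28.490 − 20.290 = 8.200
ΔΔCt = 8.200 − 5.965 = 2.235
Fold change = 2^(−2.235) = 0.2124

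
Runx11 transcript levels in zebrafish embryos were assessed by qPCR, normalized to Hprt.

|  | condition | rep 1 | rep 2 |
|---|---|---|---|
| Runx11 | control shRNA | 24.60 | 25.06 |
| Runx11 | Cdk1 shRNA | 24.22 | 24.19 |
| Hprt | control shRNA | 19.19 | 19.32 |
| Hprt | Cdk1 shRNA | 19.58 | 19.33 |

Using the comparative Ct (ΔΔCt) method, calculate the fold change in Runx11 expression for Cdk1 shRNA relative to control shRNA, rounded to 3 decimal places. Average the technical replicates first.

1.772

Mean Ct: Runx11 control shRNA 24.830; Runx11 Cdk1 shRNA 24.205; Hprt control shRNA 19.255; Hprt Cdk1 shRNA 19.455
ΔCt(control shRNA) = 24.830 − 19.255 = 5.575
ΔCt(Cdk1 shRNA) = 24.205 − 19.455 = 4.750
ΔΔCt = 4.750 − 5.575 = -0.825
Fold change = 2^(−(-0.825)) = 2^0.825 = 1.7715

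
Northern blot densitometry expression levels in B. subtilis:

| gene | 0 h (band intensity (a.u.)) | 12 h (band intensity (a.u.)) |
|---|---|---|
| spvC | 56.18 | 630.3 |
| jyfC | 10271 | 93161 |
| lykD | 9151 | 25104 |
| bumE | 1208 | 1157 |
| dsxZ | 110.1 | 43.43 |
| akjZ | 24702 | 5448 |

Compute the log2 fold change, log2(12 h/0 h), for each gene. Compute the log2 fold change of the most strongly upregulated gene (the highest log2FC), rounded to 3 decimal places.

log2(630.3/56.18) = 3.488  (spvC)
log2(93161/10271) = 3.181  (jyfC)
log2(25104/9151) = 1.456  (lykD)
log2(1157/1208) = -0.062  (bumE)
log2(43.43/110.1) = -1.342  (dsxZ)
log2(5448/24702) = -2.181  (akjZ)
spvC is most strongly upregulated.

3.488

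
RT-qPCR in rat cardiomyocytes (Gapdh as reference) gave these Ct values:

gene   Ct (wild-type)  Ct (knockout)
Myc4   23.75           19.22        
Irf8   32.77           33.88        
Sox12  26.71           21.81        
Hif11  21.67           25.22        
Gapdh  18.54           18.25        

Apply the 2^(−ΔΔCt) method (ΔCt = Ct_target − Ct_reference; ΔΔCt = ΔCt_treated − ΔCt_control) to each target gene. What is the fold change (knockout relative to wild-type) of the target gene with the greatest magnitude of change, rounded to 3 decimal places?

24.420

Myc4: ΔΔCt = (19.22−18.25) − (23.75−18.54) = 0.97 − 5.21 = -4.24; fold change = 2^4.24 = 18.896
Irf8: ΔΔCt = (33.88−18.25) − (32.77−18.54) = 15.63 − 14.23 = 1.40; fold change = 2^-1.40 = 0.379
Sox12: ΔΔCt = (21.81−18.25) − (26.71−18.54) = 3.56 − 8.17 = -4.61; fold change = 2^4.61 = 24.420
Hif11: ΔΔCt = (25.22−18.25) − (21.67−18.54) = 6.97 − 3.13 = 3.84; fold change = 2^-3.84 = 0.070
Sox12 has the largest |ΔΔCt| = 4.61.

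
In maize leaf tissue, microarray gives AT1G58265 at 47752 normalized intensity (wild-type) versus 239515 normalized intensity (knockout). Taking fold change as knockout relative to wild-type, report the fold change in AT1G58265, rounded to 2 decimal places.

5.02

Fold change = 239515 / 47752 = 5.016
AT1G58265 is upregulated.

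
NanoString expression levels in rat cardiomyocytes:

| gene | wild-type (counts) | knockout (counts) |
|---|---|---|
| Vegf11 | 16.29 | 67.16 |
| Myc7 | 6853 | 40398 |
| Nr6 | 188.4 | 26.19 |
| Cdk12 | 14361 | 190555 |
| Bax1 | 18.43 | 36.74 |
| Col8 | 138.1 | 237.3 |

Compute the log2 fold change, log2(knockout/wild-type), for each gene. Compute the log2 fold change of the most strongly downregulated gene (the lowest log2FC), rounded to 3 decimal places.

-2.847

log2(67.16/16.29) = 2.044  (Vegf11)
log2(40398/6853) = 2.559  (Myc7)
log2(26.19/188.4) = -2.847  (Nr6)
log2(190555/14361) = 3.730  (Cdk12)
log2(36.74/18.43) = 0.995  (Bax1)
log2(237.3/138.1) = 0.781  (Col8)
Nr6 is most strongly downregulated.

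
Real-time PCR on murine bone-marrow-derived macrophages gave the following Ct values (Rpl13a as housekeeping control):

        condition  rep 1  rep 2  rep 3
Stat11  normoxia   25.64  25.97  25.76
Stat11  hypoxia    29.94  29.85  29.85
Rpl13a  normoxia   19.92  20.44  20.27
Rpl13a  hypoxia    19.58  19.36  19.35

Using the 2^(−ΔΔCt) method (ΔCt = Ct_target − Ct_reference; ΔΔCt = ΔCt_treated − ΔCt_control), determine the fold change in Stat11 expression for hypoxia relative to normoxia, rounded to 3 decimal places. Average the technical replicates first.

Mean Ct: Stat11 normoxia 25.790; Stat11 hypoxia 29.880; Rpl13a normoxia 20.210; Rpl13a hypoxia 19.430
ΔCt(normoxia) = 25.790 − 20.210 = 5.580
ΔCt(hypoxia) = 29.880 − 19.430 = 10.450
ΔΔCt = 10.450 − 5.580 = 4.870
Fold change = 2^(−4.870) = 0.0342

0.034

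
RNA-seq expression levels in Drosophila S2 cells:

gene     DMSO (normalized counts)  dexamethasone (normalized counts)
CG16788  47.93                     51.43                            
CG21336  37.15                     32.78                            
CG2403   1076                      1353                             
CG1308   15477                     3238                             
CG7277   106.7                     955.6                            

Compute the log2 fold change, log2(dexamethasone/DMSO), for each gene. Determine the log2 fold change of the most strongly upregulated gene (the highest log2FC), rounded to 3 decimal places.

3.163

log2(51.43/47.93) = 0.102  (CG16788)
log2(32.78/37.15) = -0.181  (CG21336)
log2(1353/1076) = 0.330  (CG2403)
log2(3238/15477) = -2.257  (CG1308)
log2(955.6/106.7) = 3.163  (CG7277)
CG7277 is most strongly upregulated.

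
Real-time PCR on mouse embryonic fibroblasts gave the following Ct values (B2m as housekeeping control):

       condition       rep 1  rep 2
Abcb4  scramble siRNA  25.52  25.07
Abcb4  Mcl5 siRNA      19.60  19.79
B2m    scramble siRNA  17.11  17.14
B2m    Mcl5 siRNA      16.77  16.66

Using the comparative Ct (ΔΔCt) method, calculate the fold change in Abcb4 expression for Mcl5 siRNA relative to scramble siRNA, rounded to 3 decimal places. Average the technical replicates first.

Mean Ct: Abcb4 scramble siRNA 25.295; Abcb4 Mcl5 siRNA 19.695; B2m scramble siRNA 17.125; B2m Mcl5 siRNA 16.715
ΔCt(scramble siRNA) = 25.295 − 17.125 = 8.170
ΔCt(Mcl5 siRNA) = 19.695 − 16.715 = 2.980
ΔΔCt = 2.980 − 8.170 = -5.190
Fold change = 2^(−(-5.190)) = 2^5.190 = 36.5044

36.504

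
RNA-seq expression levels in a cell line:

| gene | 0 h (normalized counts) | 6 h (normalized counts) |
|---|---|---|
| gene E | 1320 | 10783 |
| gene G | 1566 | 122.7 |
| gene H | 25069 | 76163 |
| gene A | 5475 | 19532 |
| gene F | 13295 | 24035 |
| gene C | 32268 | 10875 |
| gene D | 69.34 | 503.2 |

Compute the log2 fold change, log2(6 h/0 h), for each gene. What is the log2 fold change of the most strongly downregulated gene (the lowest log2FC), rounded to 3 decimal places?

-3.674

log2(10783/1320) = 3.030  (gene E)
log2(122.7/1566) = -3.674  (gene G)
log2(76163/25069) = 1.603  (gene H)
log2(19532/5475) = 1.835  (gene A)
log2(24035/13295) = 0.854  (gene F)
log2(10875/32268) = -1.569  (gene C)
log2(503.2/69.34) = 2.859  (gene D)
gene G is most strongly downregulated.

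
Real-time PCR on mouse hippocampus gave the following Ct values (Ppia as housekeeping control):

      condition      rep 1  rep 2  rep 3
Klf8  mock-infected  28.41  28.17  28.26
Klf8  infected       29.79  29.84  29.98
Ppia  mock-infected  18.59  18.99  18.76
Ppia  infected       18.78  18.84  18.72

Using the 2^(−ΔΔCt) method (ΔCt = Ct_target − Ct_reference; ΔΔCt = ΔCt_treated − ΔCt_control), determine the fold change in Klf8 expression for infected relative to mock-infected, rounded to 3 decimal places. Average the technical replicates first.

0.332

Mean Ct: Klf8 mock-infected 28.280; Klf8 infected 29.870; Ppia mock-infected 18.780; Ppia infected 18.780
ΔCt(mock-infected) = 28.280 − 18.780 = 9.500
ΔCt(infected) = 29.870 − 18.780 = 11.090
ΔΔCt = 11.090 − 9.500 = 1.590
Fold change = 2^(−1.590) = 0.3322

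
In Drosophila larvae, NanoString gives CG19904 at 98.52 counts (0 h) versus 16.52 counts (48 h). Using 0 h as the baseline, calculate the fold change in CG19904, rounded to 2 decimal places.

Fold change = 16.52 / 98.52 = 0.168
CG19904 is downregulated.

0.17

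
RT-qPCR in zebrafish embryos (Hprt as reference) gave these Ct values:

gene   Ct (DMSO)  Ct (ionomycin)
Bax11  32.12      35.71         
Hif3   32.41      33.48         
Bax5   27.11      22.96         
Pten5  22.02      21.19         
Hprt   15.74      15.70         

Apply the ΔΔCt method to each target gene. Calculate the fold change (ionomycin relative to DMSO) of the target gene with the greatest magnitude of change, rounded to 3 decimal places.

17.268

Bax11: ΔΔCt = (35.71−15.70) − (32.12−15.74) = 20.01 − 16.38 = 3.63; fold change = 2^-3.63 = 0.081
Hif3: ΔΔCt = (33.48−15.70) − (32.41−15.74) = 17.78 − 16.67 = 1.11; fold change = 2^-1.11 = 0.463
Bax5: ΔΔCt = (22.96−15.70) − (27.11−15.74) = 7.26 − 11.37 = -4.11; fold change = 2^4.11 = 17.268
Pten5: ΔΔCt = (21.19−15.70) − (22.02−15.74) = 5.49 − 6.28 = -0.79; fold change = 2^0.79 = 1.729
Bax5 has the largest |ΔΔCt| = 4.11.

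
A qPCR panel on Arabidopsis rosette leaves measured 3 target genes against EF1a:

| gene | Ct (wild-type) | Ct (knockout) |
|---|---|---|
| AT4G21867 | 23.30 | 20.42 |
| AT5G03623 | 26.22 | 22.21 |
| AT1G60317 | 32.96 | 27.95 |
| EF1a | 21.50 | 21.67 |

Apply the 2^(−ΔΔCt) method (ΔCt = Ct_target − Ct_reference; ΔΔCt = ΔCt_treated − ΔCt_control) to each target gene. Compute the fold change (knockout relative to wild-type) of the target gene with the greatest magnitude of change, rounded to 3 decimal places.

36.252

AT4G21867: ΔΔCt = (20.42−21.67) − (23.30−21.50) = -1.25 − 1.80 = -3.05; fold change = 2^3.05 = 8.282
AT5G03623: ΔΔCt = (22.21−21.67) − (26.22−21.50) = 0.54 − 4.72 = -4.18; fold change = 2^4.18 = 18.126
AT1G60317: ΔΔCt = (27.95−21.67) − (32.96−21.50) = 6.28 − 11.46 = -5.18; fold change = 2^5.18 = 36.252
AT1G60317 has the largest |ΔΔCt| = 5.18.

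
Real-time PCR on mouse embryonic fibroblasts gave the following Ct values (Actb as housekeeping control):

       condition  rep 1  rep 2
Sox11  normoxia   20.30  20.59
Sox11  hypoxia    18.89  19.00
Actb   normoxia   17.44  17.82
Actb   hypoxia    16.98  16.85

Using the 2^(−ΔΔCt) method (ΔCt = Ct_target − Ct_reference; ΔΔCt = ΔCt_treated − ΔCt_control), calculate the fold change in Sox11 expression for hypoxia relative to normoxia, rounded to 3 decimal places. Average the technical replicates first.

1.723

Mean Ct: Sox11 normoxia 20.445; Sox11 hypoxia 18.945; Actb normoxia 17.630; Actb hypoxia 16.915
ΔCt(normoxia) = 20.445 − 17.630 = 2.815
ΔCt(hypoxia) = 18.945 − 16.915 = 2.030
ΔΔCt = 2.030 − 2.815 = -0.785
Fold change = 2^(−(-0.785)) = 2^0.785 = 1.7231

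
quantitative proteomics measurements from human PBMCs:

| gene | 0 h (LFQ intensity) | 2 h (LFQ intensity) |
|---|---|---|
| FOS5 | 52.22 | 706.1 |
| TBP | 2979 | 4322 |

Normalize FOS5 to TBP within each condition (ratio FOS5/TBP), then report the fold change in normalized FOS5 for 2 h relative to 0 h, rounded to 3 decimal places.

9.320

FOS5/TBP (0 h) = 52.22 / 2979 = 0.017529
FOS5/TBP (2 h) = 706.1 / 4322 = 0.16337
Fold change = 0.16337 / 0.017529 = 9.3200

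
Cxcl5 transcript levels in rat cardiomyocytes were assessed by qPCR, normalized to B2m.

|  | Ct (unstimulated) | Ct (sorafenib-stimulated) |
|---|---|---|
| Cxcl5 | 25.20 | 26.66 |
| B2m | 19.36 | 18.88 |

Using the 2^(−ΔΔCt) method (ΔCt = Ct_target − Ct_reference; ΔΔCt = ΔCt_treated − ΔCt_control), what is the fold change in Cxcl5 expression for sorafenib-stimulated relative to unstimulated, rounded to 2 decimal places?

0.26

ΔCt(unstimulated) = 25.200 − 19.360 = 5.840
ΔCt(sorafenib-stimulated) = 26.660 − 18.880 = 7.780
ΔΔCt = 7.780 − 5.840 = 1.940
Fold change = 2^(−1.940) = 0.261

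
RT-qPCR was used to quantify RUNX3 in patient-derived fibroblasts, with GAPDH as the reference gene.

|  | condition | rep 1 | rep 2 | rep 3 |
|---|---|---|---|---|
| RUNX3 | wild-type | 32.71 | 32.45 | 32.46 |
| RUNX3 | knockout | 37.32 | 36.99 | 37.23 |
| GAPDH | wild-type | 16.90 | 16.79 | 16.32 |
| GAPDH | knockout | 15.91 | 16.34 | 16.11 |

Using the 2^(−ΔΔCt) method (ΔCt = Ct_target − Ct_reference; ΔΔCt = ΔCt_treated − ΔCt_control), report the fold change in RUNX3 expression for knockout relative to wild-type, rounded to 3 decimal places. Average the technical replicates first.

Mean Ct: RUNX3 wild-type 32.540; RUNX3 knockout 37.180; GAPDH wild-type 16.670; GAPDH knockout 16.120
ΔCt(wild-type) = 32.540 − 16.670 = 15.870
ΔCt(knockout) = 37.180 − 16.120 = 21.060
ΔΔCt = 21.060 − 15.870 = 5.190
Fold change = 2^(−5.190) = 0.0274

0.027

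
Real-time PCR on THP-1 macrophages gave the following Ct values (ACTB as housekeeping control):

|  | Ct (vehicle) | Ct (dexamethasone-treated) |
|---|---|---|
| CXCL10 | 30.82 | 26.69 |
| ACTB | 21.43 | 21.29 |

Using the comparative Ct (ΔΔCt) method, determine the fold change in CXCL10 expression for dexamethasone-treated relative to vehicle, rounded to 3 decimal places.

ΔCt(vehicle) = 30.820 − 21.430 = 9.390
ΔCt(dexamethasone-treated) = 26.690 − 21.290 = 5.400
ΔΔCt = 5.400 − 9.390 = -3.990
Fold change = 2^(−(-3.990)) = 2^3.990 = 15.8895

15.889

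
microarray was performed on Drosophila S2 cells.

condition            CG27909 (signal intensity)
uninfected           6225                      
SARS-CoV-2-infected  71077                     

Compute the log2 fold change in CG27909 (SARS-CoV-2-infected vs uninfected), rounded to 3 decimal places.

3.513

Fold change = 71077 / 6225 = 11.4180
log2(11.4180) = 3.5132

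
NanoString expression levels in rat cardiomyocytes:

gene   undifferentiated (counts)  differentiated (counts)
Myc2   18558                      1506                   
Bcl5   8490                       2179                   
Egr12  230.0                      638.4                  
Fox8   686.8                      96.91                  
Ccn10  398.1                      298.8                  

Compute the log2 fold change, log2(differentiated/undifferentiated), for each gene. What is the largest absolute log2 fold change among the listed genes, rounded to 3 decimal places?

log2(1506/18558) = -3.623  (Myc2)
log2(2179/8490) = -1.962  (Bcl5)
log2(638.4/230.0) = 1.473  (Egr12)
log2(96.91/686.8) = -2.825  (Fox8)
log2(298.8/398.1) = -0.414  (Ccn10)
The largest magnitude belongs to Myc2.

3.623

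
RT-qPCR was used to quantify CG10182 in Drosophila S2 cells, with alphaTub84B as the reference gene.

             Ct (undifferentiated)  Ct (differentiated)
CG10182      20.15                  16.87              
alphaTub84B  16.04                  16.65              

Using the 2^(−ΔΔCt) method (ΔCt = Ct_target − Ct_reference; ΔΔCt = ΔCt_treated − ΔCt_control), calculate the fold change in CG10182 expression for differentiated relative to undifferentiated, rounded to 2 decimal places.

ΔCt(undifferentiated) = 20.150 − 16.040 = 4.110
ΔCt(differentiated) = 16.870 − 16.650 = 0.220
ΔΔCt = 0.220 − 4.110 = -3.890
Fold change = 2^(−(-3.890)) = 2^3.890 = 14.825

14.83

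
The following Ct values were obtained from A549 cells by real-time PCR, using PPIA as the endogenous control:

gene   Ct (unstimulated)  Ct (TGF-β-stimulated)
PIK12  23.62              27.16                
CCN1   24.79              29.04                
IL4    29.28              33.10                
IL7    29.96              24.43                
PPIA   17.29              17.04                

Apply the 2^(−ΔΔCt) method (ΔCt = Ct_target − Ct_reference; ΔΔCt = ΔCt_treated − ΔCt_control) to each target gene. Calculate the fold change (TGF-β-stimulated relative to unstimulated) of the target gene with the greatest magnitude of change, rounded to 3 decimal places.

PIK12: ΔΔCt = (27.16−17.04) − (23.62−17.29) = 10.12 − 6.33 = 3.79; fold change = 2^-3.79 = 0.072
CCN1: ΔΔCt = (29.04−17.04) − (24.79−17.29) = 12.00 − 7.50 = 4.50; fold change = 2^-4.50 = 0.044
IL4: ΔΔCt = (33.10−17.04) − (29.28−17.29) = 16.06 − 11.99 = 4.07; fold change = 2^-4.07 = 0.060
IL7: ΔΔCt = (24.43−17.04) − (29.96−17.29) = 7.39 − 12.67 = -5.28; fold change = 2^5.28 = 38.854
IL7 has the largest |ΔΔCt| = 5.28.

38.854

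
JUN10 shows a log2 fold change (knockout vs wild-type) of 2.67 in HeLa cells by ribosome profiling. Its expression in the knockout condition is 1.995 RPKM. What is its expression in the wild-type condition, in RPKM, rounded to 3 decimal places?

0.313

Fold change = 2^(2.67) = 6.3643
wild-type expression = 1.995 / 6.3643 = 0.313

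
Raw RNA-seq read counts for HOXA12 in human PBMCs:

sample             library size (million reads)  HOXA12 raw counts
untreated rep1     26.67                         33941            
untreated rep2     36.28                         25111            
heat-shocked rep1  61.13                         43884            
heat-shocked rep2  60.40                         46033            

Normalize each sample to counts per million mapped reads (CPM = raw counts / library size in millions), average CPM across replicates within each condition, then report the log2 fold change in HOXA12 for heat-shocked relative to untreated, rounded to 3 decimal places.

-0.409

CPM(untreated rep1) = 33941 / 26.67 = 1272.6284
CPM(untreated rep2) = 25111 / 36.28 = 692.1444
CPM(heat-shocked rep1) = 43884 / 61.13 = 717.8799
CPM(heat-shocked rep2) = 46033 / 60.40 = 762.1358
mean CPM(untreated) = 982.3864; mean CPM(heat-shocked) = 740.0078
Fold change = 740.0078 / 982.3864 = 0.75328
log2(0.75328) = -0.4088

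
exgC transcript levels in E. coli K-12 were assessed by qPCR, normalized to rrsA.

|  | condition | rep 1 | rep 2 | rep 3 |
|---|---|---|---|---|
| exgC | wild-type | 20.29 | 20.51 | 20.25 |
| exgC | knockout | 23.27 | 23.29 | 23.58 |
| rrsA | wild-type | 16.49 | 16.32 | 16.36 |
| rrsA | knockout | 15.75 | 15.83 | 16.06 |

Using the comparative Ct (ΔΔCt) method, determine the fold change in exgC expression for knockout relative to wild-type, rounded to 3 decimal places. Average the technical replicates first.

0.086

Mean Ct: exgC wild-type 20.350; exgC knockout 23.380; rrsA wild-type 16.390; rrsA knockout 15.880
ΔCt(wild-type) = 20.350 − 16.390 = 3.960
ΔCt(knockout) = 23.380 − 15.880 = 7.500
ΔΔCt = 7.500 − 3.960 = 3.540
Fold change = 2^(−3.540) = 0.0860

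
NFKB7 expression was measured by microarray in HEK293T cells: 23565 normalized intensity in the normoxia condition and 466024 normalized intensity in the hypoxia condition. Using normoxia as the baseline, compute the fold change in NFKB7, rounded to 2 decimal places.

19.78

Fold change = 466024 / 23565 = 19.776
NFKB7 is upregulated.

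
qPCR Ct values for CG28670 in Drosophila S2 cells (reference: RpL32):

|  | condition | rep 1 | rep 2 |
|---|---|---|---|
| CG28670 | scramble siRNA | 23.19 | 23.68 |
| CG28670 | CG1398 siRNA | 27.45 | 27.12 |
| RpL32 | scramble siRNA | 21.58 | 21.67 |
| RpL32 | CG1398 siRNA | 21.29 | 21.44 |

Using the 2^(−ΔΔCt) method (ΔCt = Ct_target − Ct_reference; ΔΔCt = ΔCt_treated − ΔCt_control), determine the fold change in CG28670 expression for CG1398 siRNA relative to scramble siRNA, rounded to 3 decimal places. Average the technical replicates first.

0.058

Mean Ct: CG28670 scramble siRNA 23.435; CG28670 CG1398 siRNA 27.285; RpL32 scramble siRNA 21.625; RpL32 CG1398 siRNA 21.365
ΔCt(scramble siRNA) = 23.435 − 21.625 = 1.810
ΔCt(CG1398 siRNA) = 27.285 − 21.365 = 5.920
ΔΔCt = 5.920 − 1.810 = 4.110
Fold change = 2^(−4.110) = 0.0579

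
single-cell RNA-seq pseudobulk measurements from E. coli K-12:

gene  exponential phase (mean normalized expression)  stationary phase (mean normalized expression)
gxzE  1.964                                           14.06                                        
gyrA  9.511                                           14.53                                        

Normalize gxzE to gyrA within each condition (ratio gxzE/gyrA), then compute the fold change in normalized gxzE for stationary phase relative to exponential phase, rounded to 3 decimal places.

gxzE/gyrA (exponential phase) = 1.964 / 9.511 = 0.2065
gxzE/gyrA (stationary phase) = 14.06 / 14.53 = 0.96765
Fold change = 0.96765 / 0.2065 = 4.6860

4.686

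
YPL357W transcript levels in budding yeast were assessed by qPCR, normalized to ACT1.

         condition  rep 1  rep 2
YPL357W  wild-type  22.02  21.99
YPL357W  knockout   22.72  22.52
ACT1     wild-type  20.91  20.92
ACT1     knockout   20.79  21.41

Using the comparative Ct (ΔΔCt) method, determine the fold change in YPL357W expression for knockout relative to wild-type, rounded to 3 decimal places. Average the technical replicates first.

0.742

Mean Ct: YPL357W wild-type 22.005; YPL357W knockout 22.620; ACT1 wild-type 20.915; ACT1 knockout 21.100
ΔCt(wild-type) = 22.005 − 20.915 = 1.090
ΔCt(knockout) = 22.620 − 21.100 = 1.520
ΔΔCt = 1.520 − 1.090 = 0.430
Fold change = 2^(−0.430) = 0.7423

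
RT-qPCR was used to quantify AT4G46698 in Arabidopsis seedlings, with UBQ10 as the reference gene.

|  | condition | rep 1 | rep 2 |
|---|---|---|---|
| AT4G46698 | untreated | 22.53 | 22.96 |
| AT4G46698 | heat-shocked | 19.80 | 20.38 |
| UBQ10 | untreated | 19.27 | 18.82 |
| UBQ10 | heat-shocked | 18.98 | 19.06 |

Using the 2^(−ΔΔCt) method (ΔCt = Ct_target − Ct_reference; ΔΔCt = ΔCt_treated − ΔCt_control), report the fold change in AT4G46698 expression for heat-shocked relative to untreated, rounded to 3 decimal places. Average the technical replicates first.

6.190

Mean Ct: AT4G46698 untreated 22.745; AT4G46698 heat-shocked 20.090; UBQ10 untreated 19.045; UBQ10 heat-shocked 19.020
ΔCt(untreated) = 22.745 − 19.045 = 3.700
ΔCt(heat-shocked) = 20.090 − 19.020 = 1.070
ΔΔCt = 1.070 − 3.700 = -2.630
Fold change = 2^(−(-2.630)) = 2^2.630 = 6.1903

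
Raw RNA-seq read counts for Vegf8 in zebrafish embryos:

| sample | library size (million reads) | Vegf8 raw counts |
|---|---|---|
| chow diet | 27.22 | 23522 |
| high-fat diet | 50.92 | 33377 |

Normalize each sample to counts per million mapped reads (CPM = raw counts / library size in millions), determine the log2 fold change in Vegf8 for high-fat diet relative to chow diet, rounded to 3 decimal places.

CPM(chow diet) = 23522 / 27.22 = 864.1440
CPM(high-fat diet) = 33377 / 50.92 = 655.4792
Fold change = 655.4792 / 864.1440 = 0.75853
log2(0.75853) = -0.3987

-0.399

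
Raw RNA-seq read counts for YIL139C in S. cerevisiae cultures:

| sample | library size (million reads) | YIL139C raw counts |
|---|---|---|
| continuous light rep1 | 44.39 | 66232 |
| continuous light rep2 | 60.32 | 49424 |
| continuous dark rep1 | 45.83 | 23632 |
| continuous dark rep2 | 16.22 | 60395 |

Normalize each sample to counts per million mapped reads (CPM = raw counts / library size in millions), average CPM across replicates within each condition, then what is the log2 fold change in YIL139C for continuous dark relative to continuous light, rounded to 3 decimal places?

CPM(continuous light rep1) = 66232 / 44.39 = 1492.0478
CPM(continuous light rep2) = 49424 / 60.32 = 819.3634
CPM(continuous dark rep1) = 23632 / 45.83 = 515.6448
CPM(continuous dark rep2) = 60395 / 16.22 = 3723.4895
mean CPM(continuous light) = 1155.7056; mean CPM(continuous dark) = 2119.5671
Fold change = 2119.5671 / 1155.7056 = 1.83400
log2(1.83400) = 0.8750

0.875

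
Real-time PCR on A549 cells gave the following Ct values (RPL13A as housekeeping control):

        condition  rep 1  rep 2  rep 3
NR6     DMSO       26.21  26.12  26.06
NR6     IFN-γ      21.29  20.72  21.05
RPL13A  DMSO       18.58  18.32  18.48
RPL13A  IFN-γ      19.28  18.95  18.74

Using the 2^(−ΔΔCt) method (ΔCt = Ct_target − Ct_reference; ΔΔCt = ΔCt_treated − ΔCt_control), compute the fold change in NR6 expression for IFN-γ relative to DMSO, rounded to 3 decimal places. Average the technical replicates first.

Mean Ct: NR6 DMSO 26.130; NR6 IFN-γ 21.020; RPL13A DMSO 18.460; RPL13A IFN-γ 18.990
ΔCt(DMSO) = 26.130 − 18.460 = 7.670
ΔCt(IFN-γ) = 21.020 − 18.990 = 2.030
ΔΔCt = 2.030 − 7.670 = -5.640
Fold change = 2^(−(-5.640)) = 2^5.640 = 49.8665

49.867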